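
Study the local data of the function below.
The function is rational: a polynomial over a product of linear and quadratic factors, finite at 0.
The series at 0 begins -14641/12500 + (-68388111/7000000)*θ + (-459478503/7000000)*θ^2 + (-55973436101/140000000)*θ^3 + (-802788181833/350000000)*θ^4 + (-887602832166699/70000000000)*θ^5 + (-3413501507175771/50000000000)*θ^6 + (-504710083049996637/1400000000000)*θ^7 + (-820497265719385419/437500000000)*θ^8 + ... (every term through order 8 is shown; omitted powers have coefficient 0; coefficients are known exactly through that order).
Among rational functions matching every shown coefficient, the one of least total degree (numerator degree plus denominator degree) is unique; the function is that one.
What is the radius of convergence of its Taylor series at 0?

No rational of total degree below 7 reproduces all 9 coefficients; solving the [1/6] Pade equations on them gives f(θ) = (-39*θ/28 - 4/5)/((θ + 10/11)**2*(θ**2 + 4*θ - 10/11)**2), whose expansion matches every shown term.
Denominator factor (θ + 10/11)^2: pole of order 2 at -10/11, modulus 10/11.
Denominator factor (θ**2 + 4*θ - 10/11)^2: discriminant 216/11, real irrational roots -2 + (3/11)*sqrt(66) and -2 - (3/11)*sqrt(66); poles of order 2, moduli -2 + (3/11)*sqrt(66) and 2 + (3/11)*sqrt(66).
The radius of convergence is the smallest modulus among the singular points: -2 + (3/11)*sqrt(66).

The radius of convergence is -2 + (3/11)*sqrt(66).


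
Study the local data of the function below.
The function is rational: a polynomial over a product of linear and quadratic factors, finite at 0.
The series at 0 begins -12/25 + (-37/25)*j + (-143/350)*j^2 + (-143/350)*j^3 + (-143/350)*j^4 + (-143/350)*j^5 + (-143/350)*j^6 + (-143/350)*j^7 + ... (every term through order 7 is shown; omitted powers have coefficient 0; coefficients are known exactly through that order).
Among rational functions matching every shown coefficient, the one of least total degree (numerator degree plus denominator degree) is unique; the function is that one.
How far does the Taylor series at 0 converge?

The radius of convergence is 1.

No rational of total degree below 3 reproduces all 8 coefficients; solving the [2/1] Pade equations on them gives f(j) = (-15*j**2/14 + j + 12/25)/(j - 1), whose expansion matches every shown term.
Denominator factor (j - 1): pole of order 1 at 1, modulus 1.
The radius of convergence is the smallest modulus among the singular points: 1.


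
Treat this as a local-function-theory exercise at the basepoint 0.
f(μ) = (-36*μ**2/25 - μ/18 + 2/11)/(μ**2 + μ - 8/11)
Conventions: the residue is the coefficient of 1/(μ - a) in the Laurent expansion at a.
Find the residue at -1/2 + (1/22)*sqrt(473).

The residue is 623/900 - (15421/425700)*sqrt(473).

The factor μ**2 + μ - 8/11 splits as (μ - a)(μ - a') with a = -1/2 + (1/22)*sqrt(473), a' = -1/2 - (1/22)*sqrt(473). At the order-1 pole a set g(μ) = (μ - a)*f(μ) = [-36*μ**2/25 - μ/18 + 2/11] / (μ - a').
Simple pole: residue = g(a) at a = -1/2 + (1/22)*sqrt(473), which is 623/900 - (15421/425700)*sqrt(473).


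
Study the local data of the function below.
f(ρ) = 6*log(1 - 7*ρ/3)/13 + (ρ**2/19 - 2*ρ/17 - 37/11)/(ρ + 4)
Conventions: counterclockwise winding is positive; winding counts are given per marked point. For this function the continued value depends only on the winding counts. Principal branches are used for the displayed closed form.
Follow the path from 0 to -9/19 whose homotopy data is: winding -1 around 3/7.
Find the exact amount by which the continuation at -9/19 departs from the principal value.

The rational part is single-valued and drops out of the difference; each branch term changes only by its own monodromy.
(6/13)*log(1 - ρ/(3/7)): each positive loop around 3/7 adds 2*pi*i to the log, so winding -1 contributes (6/13)*(-1)*2*pi*i = -(12/13)*pi*i.
Summing the contributions at ρ = -9/19 gives -(12/13)*pi*i.

Continued minus principal equals -(12/13)*pi*i.


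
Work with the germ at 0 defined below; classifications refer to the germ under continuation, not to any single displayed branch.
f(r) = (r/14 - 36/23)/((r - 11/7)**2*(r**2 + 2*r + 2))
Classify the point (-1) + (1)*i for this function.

The point is a pole of order 1.

The denominator factor r**2 + 2*r + 2 vanishes at (-1) + (1)*i and appears to the power 1; the numerator there equals (-527/322) + (1/14)*i, nonzero, and no other factor vanishes.
Hence a pole whose order is the multiplicity, 1.


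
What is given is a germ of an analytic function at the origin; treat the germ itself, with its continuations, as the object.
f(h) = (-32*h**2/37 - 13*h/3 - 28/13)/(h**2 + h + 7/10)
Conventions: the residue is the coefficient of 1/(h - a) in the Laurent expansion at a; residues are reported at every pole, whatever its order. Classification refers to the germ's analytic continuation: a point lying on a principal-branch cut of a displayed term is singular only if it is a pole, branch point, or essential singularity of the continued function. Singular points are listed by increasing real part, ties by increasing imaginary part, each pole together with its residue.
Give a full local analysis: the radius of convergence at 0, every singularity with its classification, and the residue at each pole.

Radius of convergence at 0: (1/10)*sqrt(70).
At (-1/2) - ((3/10)*sqrt(5))*i: a pole of order 1; residue (-385/222) + ((2681/43290)*sqrt(5))*i.
At (-1/2) + ((3/10)*sqrt(5))*i: a pole of order 1; residue (-385/222) - ((2681/43290)*sqrt(5))*i.


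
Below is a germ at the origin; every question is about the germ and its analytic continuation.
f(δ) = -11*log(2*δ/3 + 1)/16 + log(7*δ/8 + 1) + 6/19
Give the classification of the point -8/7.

The term (1)*log(1 - δ/(-8/7)) has argument 1 - -8/7/(-8/7) = 0 at -8/7: a logarithmic (infinitely-sheeted) branch point; the remaining terms are analytic or single-valued there.

The point is a logarithmic branch point.


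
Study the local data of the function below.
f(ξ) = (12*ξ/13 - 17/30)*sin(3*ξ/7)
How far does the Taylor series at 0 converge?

The radius of convergence is infinite.

The factor sin(3*ξ/7) is entire and contributes no finite singular point.
The polynomial part has no poles.
No finite singular points: the Taylor series at 0 converges everywhere.


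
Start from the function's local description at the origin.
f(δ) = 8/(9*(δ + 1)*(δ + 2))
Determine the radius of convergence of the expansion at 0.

Denominator factor (δ + 1): pole of order 1 at -1, modulus 1.
Denominator factor (δ + 2): pole of order 1 at -2, modulus 2.
The radius of convergence is the smallest modulus among the singular points: 1.

The radius of convergence is 1.


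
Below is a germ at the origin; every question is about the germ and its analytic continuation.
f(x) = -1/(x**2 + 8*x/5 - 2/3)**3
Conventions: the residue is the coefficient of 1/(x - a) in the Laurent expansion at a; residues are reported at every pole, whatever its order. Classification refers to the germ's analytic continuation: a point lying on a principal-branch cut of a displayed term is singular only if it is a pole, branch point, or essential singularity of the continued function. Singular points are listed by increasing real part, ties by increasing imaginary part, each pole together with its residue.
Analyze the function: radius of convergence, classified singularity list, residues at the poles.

Radius of convergence at 0: -4/5 + (7/15)*sqrt(6).
At -4/5 - (7/15)*sqrt(6): a pole of order 3; residue (84375/2151296)*sqrt(6).
At -4/5 + (7/15)*sqrt(6): a pole of order 3; residue -(84375/2151296)*sqrt(6).

Denominator factor (x**2 + 8*x/5 - 2/3)^3: discriminant 392/75, real irrational roots -4/5 + (7/15)*sqrt(6) and -4/5 - (7/15)*sqrt(6); poles of order 3, moduli -4/5 + (7/15)*sqrt(6) and 4/5 + (7/15)*sqrt(6).
The radius of convergence is the smallest modulus among the singular points: -4/5 + (7/15)*sqrt(6).
The factor x**2 + 8*x/5 - 2/3 splits as (x - a)(x - a') with a = -4/5 - (7/15)*sqrt(6), a' = -4/5 + (7/15)*sqrt(6). At the order-3 pole a set g(x) = (x - a)^3*f(x) = [-1] / (x - a')^3.
Order-3 pole: residue = g''(a)/2; g''(-4/5 - (7/15)*sqrt(6)) = (84375/1075648)*sqrt(6), so the residue is (84375/2151296)*sqrt(6).
The factor x**2 + 8*x/5 - 2/3 splits as (x - a)(x - a') with a = -4/5 + (7/15)*sqrt(6), a' = -4/5 - (7/15)*sqrt(6). At the order-3 pole a set g(x) = (x - a)^3*f(x) = [-1] / (x - a')^3.
Order-3 pole: residue = g''(a)/2; g''(-4/5 + (7/15)*sqrt(6)) = -(84375/1075648)*sqrt(6), so the residue is -(84375/2151296)*sqrt(6).
List the singular points by increasing real part (a conjugate pair: the negative imaginary part first).


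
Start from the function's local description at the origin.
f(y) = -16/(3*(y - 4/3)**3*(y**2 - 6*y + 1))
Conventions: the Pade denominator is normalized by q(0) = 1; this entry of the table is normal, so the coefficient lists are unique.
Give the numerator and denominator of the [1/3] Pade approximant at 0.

Taylor coefficients needed (expand at 0): a_0 = 9/4, a_1 = 297/16, a_2 = 3735/32, a_3 = 88479/128, a_4 = 4138407/1024.
Write the denominator as Q(y) = 1 + q1*y + q2*y^2 + q3*y^3. Requiring Q*f - P = O(y^5) with deg P <= 1 kills the coefficients of y^2..y^4 in Q*f:
  y^2: a_2 + q1*a_1 + q2*a_0 = 0, i.e. 3735/32 + (297/16)*q1 + (9/4)*q2 = 0.
  y^3: a_3 + q1*a_2 + q2*a_1 + q3*a_0 = 0, i.e. 88479/128 + (3735/32)*q1 + (297/16)*q2 + (9/4)*q3 = 0.
  y^4: a_4 + q1*a_3 + q2*a_2 + q3*a_1 = 0, i.e. 4138407/1024 + (88479/128)*q1 + (3735/32)*q2 + (297/16)*q3 = 0.
Solving this linear system: q1 = -2883/364, q2 = 19609/1456, q3 = -6207/832.
The numerator is Q*f truncated at degree 1: P0 = a_0 = 9/4; P1 = a_1 + q1*a_0 = 135/182.

The Pade approximant has numerator coefficients [9/4, 135/182]; denominator coefficients [1, -2883/364, 19609/1456, -6207/832].


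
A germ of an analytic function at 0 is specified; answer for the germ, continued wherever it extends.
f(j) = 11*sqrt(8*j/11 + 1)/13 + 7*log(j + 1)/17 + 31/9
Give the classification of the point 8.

There is no denominator, hence no pole anywhere.
Branch term log(1 - j/(-1)): argument at 8 is 9, nonzero, so 8 is not its branch point (a point on a principal cut is still regular for the continued germ).
Branch term sqrt(1 - j/(-11/8)): argument at 8 is 75/11, nonzero, so 8 is not its branch point (a point on a principal cut is still regular for the continued germ).
So the germ continues analytically to 8.

The point is a regular point.


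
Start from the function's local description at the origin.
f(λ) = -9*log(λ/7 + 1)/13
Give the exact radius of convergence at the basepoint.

The radius of convergence is 7.

Branch term (-9/13)*log(1 - λ/(-7)): its argument vanishes at λ = -7, a logarithmic branch point, modulus 7.
The radius of convergence is the smallest modulus among the singular points: 7.


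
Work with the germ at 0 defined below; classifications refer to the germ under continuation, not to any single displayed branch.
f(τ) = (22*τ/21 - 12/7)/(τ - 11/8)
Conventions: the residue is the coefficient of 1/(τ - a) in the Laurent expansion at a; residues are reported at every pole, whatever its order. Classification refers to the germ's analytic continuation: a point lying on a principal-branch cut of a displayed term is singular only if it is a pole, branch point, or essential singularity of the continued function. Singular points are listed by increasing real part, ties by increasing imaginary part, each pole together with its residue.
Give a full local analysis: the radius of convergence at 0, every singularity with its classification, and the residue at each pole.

Radius of convergence at 0: 11/8.
At 11/8: a pole of order 1; residue -23/84.

Denominator factor (τ - 11/8): pole of order 1 at 11/8, modulus 11/8.
The radius of convergence is the smallest modulus among the singular points: 11/8.
At the order-1 pole 11/8 set g(τ) = (τ - (11/8))*f(τ) = 22*τ/21 - 12/7.
Simple pole: residue = g(a) at a = 11/8, which is -23/84.


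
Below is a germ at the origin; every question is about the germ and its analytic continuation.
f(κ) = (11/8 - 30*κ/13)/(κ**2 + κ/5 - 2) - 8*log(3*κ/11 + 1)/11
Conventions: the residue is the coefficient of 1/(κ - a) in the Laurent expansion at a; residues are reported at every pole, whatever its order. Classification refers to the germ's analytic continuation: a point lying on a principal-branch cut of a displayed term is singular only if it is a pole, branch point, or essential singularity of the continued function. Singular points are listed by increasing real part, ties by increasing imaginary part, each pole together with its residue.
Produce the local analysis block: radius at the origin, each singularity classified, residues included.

Denominator factor (κ**2 + κ/5 - 2): discriminant 201/25, real irrational roots -1/10 + (1/10)*sqrt(201) and -1/10 - (1/10)*sqrt(201); poles of order 1, moduli -1/10 + (1/10)*sqrt(201) and 1/10 + (1/10)*sqrt(201).
Branch term (-8/11)*log(1 - κ/(-11/3)): its argument vanishes at κ = -11/3, a logarithmic branch point, modulus 11/3.
The radius of convergence is the smallest modulus among the singular points: -1/10 + (1/10)*sqrt(201).
The branch term is analytic at -1/10 - (1/10)*sqrt(201) and contributes nothing to the residue; only the rational part matters.
The factor κ**2 + κ/5 - 2 splits as (κ - a)(κ - a') with a = -1/10 - (1/10)*sqrt(201), a' = -1/10 + (1/10)*sqrt(201). At the order-1 pole a set g(κ) = (κ - a)*(rational part) = [11/8 - 30*κ/13] / (κ - a').
Simple pole: residue = g(a) at a = -1/10 - (1/10)*sqrt(201), which is -15/13 - (835/20904)*sqrt(201).
The branch term is analytic at -1/10 + (1/10)*sqrt(201) and contributes nothing to the residue; only the rational part matters.
The factor κ**2 + κ/5 - 2 splits as (κ - a)(κ - a') with a = -1/10 + (1/10)*sqrt(201), a' = -1/10 - (1/10)*sqrt(201). At the order-1 pole a set g(κ) = (κ - a)*(rational part) = [11/8 - 30*κ/13] / (κ - a').
Simple pole: residue = g(a) at a = -1/10 + (1/10)*sqrt(201), which is -15/13 + (835/20904)*sqrt(201).
List the singular points by increasing real part (a conjugate pair: the negative imaginary part first).

Radius of convergence at 0: -1/10 + (1/10)*sqrt(201).
At -11/3: a logarithmic branch point.
At -1/10 - (1/10)*sqrt(201): a pole of order 1; residue -15/13 - (835/20904)*sqrt(201).
At -1/10 + (1/10)*sqrt(201): a pole of order 1; residue -15/13 + (835/20904)*sqrt(201).


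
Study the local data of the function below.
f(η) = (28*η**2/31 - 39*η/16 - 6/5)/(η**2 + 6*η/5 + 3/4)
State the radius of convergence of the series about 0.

The radius of convergence is (1/2)*sqrt(3).

Denominator factor (η**2 + 6*η/5 + 3/4): discriminant -39/25, complex-conjugate roots (-3/5) + ((1/10)*sqrt(39))*i and (-3/5) - ((1/10)*sqrt(39))*i; poles of order 1, moduli (1/2)*sqrt(3) and (1/2)*sqrt(3).
The radius of convergence is the smallest modulus among the singular points: (1/2)*sqrt(3).


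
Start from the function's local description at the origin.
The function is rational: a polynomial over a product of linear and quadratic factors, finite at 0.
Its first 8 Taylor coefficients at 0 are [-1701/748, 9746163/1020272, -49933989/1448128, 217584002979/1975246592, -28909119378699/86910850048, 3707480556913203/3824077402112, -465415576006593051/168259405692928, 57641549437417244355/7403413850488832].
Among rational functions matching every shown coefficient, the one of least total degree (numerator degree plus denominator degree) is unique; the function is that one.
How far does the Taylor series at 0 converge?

No rational of total degree below 6 reproduces all 8 coefficients; solving the [1/5] Pade equations on them gives f(k) = (-28*k/31 - 21/17)/((k + 4/11)*(k**2 - 4*k/3 - 11/9)**2), whose expansion matches every shown term.
Denominator factor (k + 4/11): pole of order 1 at -4/11, modulus 4/11.
Denominator factor (k**2 - 4*k/3 - 11/9)^2: discriminant 20/3, real irrational roots 2/3 + (1/3)*sqrt(15) and 2/3 - (1/3)*sqrt(15); poles of order 2, moduli 2/3 + (1/3)*sqrt(15) and -2/3 + (1/3)*sqrt(15).
The radius of convergence is the smallest modulus among the singular points: 4/11.

The radius of convergence is 4/11.


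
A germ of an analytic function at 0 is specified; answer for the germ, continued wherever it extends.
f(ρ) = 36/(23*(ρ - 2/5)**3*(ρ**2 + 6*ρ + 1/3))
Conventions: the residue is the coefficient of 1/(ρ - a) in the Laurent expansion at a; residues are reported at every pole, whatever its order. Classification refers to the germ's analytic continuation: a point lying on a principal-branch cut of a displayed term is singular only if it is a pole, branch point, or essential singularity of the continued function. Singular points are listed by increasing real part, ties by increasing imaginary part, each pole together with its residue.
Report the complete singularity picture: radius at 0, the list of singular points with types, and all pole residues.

Radius of convergence at 0: 3 - (1/3)*sqrt(78).
At -3 - (1/3)*sqrt(78): a pole of order 1; residue -329163750/235021199 + (484876125/3055275587)*sqrt(78).
At -3 + (1/3)*sqrt(78): a pole of order 1; residue -329163750/235021199 - (484876125/3055275587)*sqrt(78).
At 2/5: a pole of order 3; residue 658327500/235021199.


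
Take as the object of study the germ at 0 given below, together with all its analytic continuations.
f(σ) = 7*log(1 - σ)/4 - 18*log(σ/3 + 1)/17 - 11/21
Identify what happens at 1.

The term (7/4)*log(1 - σ/(1)) has argument 1 - 1/(1) = 0 at 1: a logarithmic (infinitely-sheeted) branch point; the remaining terms are analytic or single-valued there.

The point is a logarithmic branch point.


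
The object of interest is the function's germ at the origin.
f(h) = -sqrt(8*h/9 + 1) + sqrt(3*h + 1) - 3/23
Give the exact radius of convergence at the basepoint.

The radius of convergence is 1/3.

Branch term (-1)*sqrt(1 - h/(-9/8)): its argument vanishes at h = -9/8, a square-root branch point, modulus 9/8.
Branch term (1)*sqrt(1 - h/(-1/3)): its argument vanishes at h = -1/3, a square-root branch point, modulus 1/3.
The radius of convergence is the smallest modulus among the singular points: 1/3.


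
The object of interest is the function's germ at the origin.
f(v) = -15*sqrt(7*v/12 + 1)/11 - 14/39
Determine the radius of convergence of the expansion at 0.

The radius of convergence is 12/7.

Branch term (-15/11)*sqrt(1 - v/(-12/7)): its argument vanishes at v = -12/7, a square-root branch point, modulus 12/7.
The radius of convergence is the smallest modulus among the singular points: 12/7.


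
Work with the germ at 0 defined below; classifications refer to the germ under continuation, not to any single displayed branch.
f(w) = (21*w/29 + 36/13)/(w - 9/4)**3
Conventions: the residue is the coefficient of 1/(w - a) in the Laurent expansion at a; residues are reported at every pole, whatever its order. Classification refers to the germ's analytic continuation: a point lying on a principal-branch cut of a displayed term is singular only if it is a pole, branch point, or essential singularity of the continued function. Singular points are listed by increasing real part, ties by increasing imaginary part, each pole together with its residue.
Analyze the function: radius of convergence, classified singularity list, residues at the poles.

Radius of convergence at 0: 9/4.
At 9/4: a pole of order 3; residue 0.

Denominator factor (w - 9/4)^3: pole of order 3 at 9/4, modulus 9/4.
The radius of convergence is the smallest modulus among the singular points: 9/4.
At the order-3 pole 9/4 set g(w) = (w - (9/4))^3*f(w) = 21*w/29 + 36/13.
Order-3 pole: residue = g''(a)/2; g''(9/4) = 0, so the residue is 0.


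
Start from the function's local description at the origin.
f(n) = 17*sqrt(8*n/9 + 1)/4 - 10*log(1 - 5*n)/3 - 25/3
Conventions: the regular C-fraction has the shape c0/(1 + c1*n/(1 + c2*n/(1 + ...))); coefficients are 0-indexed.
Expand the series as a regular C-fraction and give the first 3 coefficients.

Taylor coefficients (expand at 0): a_0 = -49/12, a_1 = 167/9, a_2 = 3341/81.
c0 = a_0 = -49/12. Peel one level at a time: if S = 1 + c*n/S' with S'(0) = 1, then c is the n-coefficient of S and S' = c*n/(S - 1).
S_1 = c0/f = 1 + (668/147)*n + (1993508/64827)*n^2 + ...; c1 = 668/147.
S_2 = c1*n/(S_1 - 1) = 1 + (-498377/73647)*n + ...; c2 = -498377/73647.

The regular C-fraction coefficients are [-49/12, 668/147, -498377/73647].


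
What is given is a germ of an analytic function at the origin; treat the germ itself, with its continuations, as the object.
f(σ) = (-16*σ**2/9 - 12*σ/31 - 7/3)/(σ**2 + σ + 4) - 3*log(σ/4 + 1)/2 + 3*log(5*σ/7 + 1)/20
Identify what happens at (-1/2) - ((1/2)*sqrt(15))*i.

The point is a pole of order 1.

The denominator factor σ**2 + σ + 4 vanishes at (-1/2) - ((1/2)*sqrt(15))*i and appears to the power 1; the numerator there equals (1139/279) - ((194/279)*sqrt(15))*i, nonzero, and no other factor vanishes.
The branch terms are analytic at this point.
Hence a pole whose order is the multiplicity, 1.


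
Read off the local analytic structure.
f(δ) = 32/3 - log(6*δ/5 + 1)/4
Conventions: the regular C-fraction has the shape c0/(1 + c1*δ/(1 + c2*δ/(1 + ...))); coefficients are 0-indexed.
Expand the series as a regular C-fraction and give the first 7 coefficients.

Taylor coefficients (expand at 0): a_0 = 32/3, a_1 = -3/10, a_2 = 9/50, a_3 = -18/125, a_4 = 81/625, a_5 = -1944/15625, a_6 = 1944/15625.
c0 = a_0 = 32/3. Peel one level at a time: if S = 1 + c*δ/S' with S'(0) = 1, then c is the δ-coefficient of S and S' = c*δ/(S - 1).
S_1 = c0/f = 1 + (9/320)*δ + (-1647/102400)*δ^2 + ...; c1 = 9/320.
S_2 = c1*δ/(S_1 - 1) = 1 + (183/320)*δ + (-3/25)*δ^2 + ...; c2 = 183/320.
S_3 = c2*δ/(S_2 - 1) = 1 + (64/305)*δ + (-7616/93025)*δ^2 + ...; c3 = 64/305.
S_4 = c3*δ/(S_3 - 1) = 1 + (119/305)*δ + (-12/125)*δ^2 + ...; c4 = 119/305.
S_5 = c4*δ/(S_4 - 1) = 1 + (732/2975)*δ + (-770796/8850625)*δ^2 + ...; c5 = 732/2975.
S_6 = c5*δ/(S_5 - 1) = 1 + (1053/2975)*δ + ...; c6 = 1053/2975.

The regular C-fraction coefficients are [32/3, 9/320, 183/320, 64/305, 119/305, 732/2975, 1053/2975].


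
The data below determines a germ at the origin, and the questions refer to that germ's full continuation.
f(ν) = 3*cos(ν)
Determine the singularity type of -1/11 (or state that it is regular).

The point is a regular point.

There is no denominator, hence no pole anywhere.
The factor cos(ν) is entire.
So the germ continues analytically to -1/11.


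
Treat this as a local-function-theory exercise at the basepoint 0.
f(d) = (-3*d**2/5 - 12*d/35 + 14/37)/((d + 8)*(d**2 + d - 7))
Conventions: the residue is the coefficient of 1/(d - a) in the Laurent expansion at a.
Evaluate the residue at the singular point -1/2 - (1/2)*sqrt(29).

The residue is 7613/126910 + (81561/3680390)*sqrt(29).

The factor d**2 + d - 7 splits as (d - a)(d - a') with a = -1/2 - (1/2)*sqrt(29), a' = -1/2 + (1/2)*sqrt(29). At the order-1 pole a set g(d) = (d - a)*f(d) = [(-3*d**2/5 - 12*d/35 + 14/37)/(d + 8)] / (d - a').
Simple pole: residue = g(a) at a = -1/2 - (1/2)*sqrt(29), which is 7613/126910 + (81561/3680390)*sqrt(29).


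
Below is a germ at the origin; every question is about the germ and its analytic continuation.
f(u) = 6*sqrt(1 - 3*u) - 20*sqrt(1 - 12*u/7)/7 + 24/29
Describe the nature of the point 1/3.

The point is an algebraic (square-root) branch point.

The term (6)*sqrt(1 - u/(1/3)) has argument 1 - 1/3/(1/3) = 0 at 1/3: a square-root (algebraic, two-sheeted) branch point; the remaining terms are analytic or single-valued there.


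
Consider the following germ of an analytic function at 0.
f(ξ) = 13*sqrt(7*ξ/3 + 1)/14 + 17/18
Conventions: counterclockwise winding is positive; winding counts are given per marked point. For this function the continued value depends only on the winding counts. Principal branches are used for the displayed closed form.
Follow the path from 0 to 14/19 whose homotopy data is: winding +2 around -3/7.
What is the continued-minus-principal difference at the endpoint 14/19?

The rational part is single-valued and drops out of the difference; each branch term changes only by its own monodromy.
(13/14)*sqrt(1 - ξ/(-3/7)): winding +2 is even, the square root returns to the same sheet, contribution 0.
Summing the contributions at ξ = 14/19 gives 0.

Continued minus principal equals 0.


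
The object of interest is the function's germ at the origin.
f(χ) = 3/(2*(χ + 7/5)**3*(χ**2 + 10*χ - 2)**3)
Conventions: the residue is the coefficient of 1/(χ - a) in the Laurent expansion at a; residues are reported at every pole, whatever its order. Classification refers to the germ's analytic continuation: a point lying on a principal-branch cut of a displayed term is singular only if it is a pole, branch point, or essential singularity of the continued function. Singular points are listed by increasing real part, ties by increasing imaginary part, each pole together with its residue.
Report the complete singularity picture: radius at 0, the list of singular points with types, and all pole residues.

Radius of convergence at 0: -5 + (3)*sqrt(3).
At -5 - (3)*sqrt(3): a pole of order 3; residue 42578125/87697921428 - (98237875/350791685712)*sqrt(3).
At -7/5: a pole of order 3; residue -42578125/43848960714.
At -5 + (3)*sqrt(3): a pole of order 3; residue 42578125/87697921428 + (98237875/350791685712)*sqrt(3).


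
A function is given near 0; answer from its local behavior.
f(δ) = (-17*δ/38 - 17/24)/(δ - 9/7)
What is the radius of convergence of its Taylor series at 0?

The radius of convergence is 9/7.

Denominator factor (δ - 9/7): pole of order 1 at 9/7, modulus 9/7.
The radius of convergence is the smallest modulus among the singular points: 9/7.


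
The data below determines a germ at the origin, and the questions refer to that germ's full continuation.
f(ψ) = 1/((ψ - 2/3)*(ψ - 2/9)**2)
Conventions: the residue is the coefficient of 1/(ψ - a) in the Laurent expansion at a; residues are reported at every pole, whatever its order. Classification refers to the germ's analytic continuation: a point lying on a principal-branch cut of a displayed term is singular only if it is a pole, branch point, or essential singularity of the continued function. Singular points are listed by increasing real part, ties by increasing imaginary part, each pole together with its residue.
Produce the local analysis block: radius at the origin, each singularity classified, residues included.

Denominator factor (ψ - 2/3): pole of order 1 at 2/3, modulus 2/3.
Denominator factor (ψ - 2/9)^2: pole of order 2 at 2/9, modulus 2/9.
The radius of convergence is the smallest modulus among the singular points: 2/9.
At the order-2 pole 2/9 set g(ψ) = (ψ - (2/9))^2*f(ψ) = 1/(ψ - 2/3).
Order-2 pole: residue = g'(a); g'(2/9) = -81/16, so the residue is -81/16.
At the order-1 pole 2/3 set g(ψ) = (ψ - (2/3))*f(ψ) = (ψ - 2/9)**(-2).
Simple pole: residue = g(a) at a = 2/3, which is 81/16.
List the singular points by increasing real part (a conjugate pair: the negative imaginary part first).

Radius of convergence at 0: 2/9.
At 2/9: a pole of order 2; residue -81/16.
At 2/3: a pole of order 1; residue 81/16.


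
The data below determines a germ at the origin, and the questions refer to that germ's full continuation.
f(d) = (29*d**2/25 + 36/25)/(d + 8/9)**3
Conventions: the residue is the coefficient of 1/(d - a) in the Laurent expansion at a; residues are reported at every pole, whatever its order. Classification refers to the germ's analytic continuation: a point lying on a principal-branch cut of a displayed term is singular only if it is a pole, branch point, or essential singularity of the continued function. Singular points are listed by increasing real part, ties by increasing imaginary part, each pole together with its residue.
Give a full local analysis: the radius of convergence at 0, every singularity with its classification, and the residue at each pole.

Denominator factor (d + 8/9)^3: pole of order 3 at -8/9, modulus 8/9.
The radius of convergence is the smallest modulus among the singular points: 8/9.
At the order-3 pole -8/9 set g(d) = (d - (-8/9))^3*f(d) = 29*d**2/25 + 36/25.
Order-3 pole: residue = g''(a)/2; g''(-8/9) = 58/25, so the residue is 29/25.

Radius of convergence at 0: 8/9.
At -8/9: a pole of order 3; residue 29/25.


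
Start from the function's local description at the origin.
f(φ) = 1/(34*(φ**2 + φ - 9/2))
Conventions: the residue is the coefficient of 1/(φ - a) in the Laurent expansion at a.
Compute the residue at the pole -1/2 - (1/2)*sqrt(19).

The residue is -(1/646)*sqrt(19).

The factor φ**2 + φ - 9/2 splits as (φ - a)(φ - a') with a = -1/2 - (1/2)*sqrt(19), a' = -1/2 + (1/2)*sqrt(19). At the order-1 pole a set g(φ) = (φ - a)*f(φ) = [1/34] / (φ - a').
Simple pole: residue = g(a) at a = -1/2 - (1/2)*sqrt(19), which is -(1/646)*sqrt(19).


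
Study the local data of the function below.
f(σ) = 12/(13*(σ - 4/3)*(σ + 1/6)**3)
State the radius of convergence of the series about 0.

The radius of convergence is 1/6.

Denominator factor (σ + 1/6)^3: pole of order 3 at -1/6, modulus 1/6.
Denominator factor (σ - 4/3): pole of order 1 at 4/3, modulus 4/3.
The radius of convergence is the smallest modulus among the singular points: 1/6.


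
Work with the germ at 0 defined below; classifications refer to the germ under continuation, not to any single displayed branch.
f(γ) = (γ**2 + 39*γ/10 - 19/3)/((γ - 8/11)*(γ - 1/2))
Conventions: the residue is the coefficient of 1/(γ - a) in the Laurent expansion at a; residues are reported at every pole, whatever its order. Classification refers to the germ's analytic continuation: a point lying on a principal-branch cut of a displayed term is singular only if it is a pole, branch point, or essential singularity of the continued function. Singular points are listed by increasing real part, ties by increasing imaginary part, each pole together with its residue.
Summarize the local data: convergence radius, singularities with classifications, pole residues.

Denominator factor (γ - 8/11): pole of order 1 at 8/11, modulus 8/11.
Denominator factor (γ - 1/2): pole of order 1 at 1/2, modulus 1/2.
The radius of convergence is the smallest modulus among the singular points: 1/2.
At the order-1 pole 1/2 set g(γ) = (γ - (1/2))*f(γ) = (γ**2 + 39*γ/10 - 19/3)/(γ - 8/11).
Simple pole: residue = g(a) at a = 1/2, which is 1364/75.
At the order-1 pole 8/11 set g(γ) = (γ - (8/11))*f(γ) = (γ**2 + 39*γ/10 - 19/3)/(γ - 1/2).
Simple pole: residue = g(a) at a = 8/11, which is -10774/825.
List the singular points by increasing real part (a conjugate pair: the negative imaginary part first).

Radius of convergence at 0: 1/2.
At 1/2: a pole of order 1; residue 1364/75.
At 8/11: a pole of order 1; residue -10774/825.


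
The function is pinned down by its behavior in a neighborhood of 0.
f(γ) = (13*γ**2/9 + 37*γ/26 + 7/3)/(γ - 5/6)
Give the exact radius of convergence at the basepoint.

Denominator factor (γ - 5/6): pole of order 1 at 5/6, modulus 5/6.
The radius of convergence is the smallest modulus among the singular points: 5/6.

The radius of convergence is 5/6.


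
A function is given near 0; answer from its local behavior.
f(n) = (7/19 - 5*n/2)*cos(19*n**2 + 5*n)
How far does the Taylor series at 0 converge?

The radius of convergence is infinite.

The factor cos(19*n**2 + 5*n) is entire and contributes no finite singular point.
The polynomial part has no poles.
No finite singular points: the Taylor series at 0 converges everywhere.


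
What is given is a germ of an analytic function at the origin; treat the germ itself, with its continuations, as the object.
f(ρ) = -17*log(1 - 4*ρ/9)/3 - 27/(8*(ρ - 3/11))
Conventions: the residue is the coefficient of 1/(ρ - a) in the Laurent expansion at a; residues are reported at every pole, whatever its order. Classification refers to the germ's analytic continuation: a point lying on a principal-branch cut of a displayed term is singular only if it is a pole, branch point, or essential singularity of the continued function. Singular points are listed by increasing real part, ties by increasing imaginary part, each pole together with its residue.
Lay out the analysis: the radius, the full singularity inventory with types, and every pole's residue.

Radius of convergence at 0: 3/11.
At 3/11: a pole of order 1; residue -27/8.
At 9/4: a logarithmic branch point.

Denominator factor (ρ - 3/11): pole of order 1 at 3/11, modulus 3/11.
Branch term (-17/3)*log(1 - ρ/(9/4)): its argument vanishes at ρ = 9/4, a logarithmic branch point, modulus 9/4.
The radius of convergence is the smallest modulus among the singular points: 3/11.
The branch term is analytic at 3/11 and contributes nothing to the residue; only the rational part matters.
At the order-1 pole 3/11 set g(ρ) = (ρ - (3/11))*(rational part) = -27/8.
Simple pole: residue = g(a) at a = 3/11, which is -27/8.
List the singular points by increasing real part (a conjugate pair: the negative imaginary part first).


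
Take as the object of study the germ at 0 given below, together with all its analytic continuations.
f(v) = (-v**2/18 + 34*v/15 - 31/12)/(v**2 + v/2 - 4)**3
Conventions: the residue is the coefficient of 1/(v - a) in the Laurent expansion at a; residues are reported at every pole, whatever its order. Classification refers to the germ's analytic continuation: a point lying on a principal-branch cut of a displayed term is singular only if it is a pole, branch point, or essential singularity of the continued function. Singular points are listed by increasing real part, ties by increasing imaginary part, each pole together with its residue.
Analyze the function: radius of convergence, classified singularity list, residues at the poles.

Radius of convergence at 0: -1/4 + (1/4)*sqrt(65).
At -1/4 - (1/4)*sqrt(65): a pole of order 3; residue (26596/12358125)*sqrt(65).
At -1/4 + (1/4)*sqrt(65): a pole of order 3; residue -(26596/12358125)*sqrt(65).


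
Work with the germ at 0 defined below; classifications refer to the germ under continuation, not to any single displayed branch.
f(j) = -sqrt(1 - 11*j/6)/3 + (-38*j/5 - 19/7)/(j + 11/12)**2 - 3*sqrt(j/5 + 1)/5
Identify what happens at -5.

The point is an algebraic (square-root) branch point.

The term (-3/5)*sqrt(1 - j/(-5)) has argument 1 - -5/(-5) = 0 at -5: a square-root (algebraic, two-sheeted) branch point; the remaining terms are analytic or single-valued there.


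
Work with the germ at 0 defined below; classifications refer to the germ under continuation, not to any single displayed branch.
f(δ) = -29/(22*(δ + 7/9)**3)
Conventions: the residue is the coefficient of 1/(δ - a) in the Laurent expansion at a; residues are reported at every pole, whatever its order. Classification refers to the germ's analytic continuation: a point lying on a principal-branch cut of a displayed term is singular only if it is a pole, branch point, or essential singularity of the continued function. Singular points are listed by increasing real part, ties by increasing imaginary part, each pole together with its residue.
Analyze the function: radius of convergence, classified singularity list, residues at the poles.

Radius of convergence at 0: 7/9.
At -7/9: a pole of order 3; residue 0.

Denominator factor (δ + 7/9)^3: pole of order 3 at -7/9, modulus 7/9.
The radius of convergence is the smallest modulus among the singular points: 7/9.
At the order-3 pole -7/9 set g(δ) = (δ - (-7/9))^3*f(δ) = -29/22.
Order-3 pole: residue = g''(a)/2; g''(-7/9) = 0, so the residue is 0.


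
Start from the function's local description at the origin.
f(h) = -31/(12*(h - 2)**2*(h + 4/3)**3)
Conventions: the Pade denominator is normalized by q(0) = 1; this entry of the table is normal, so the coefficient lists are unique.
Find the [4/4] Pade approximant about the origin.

The Pade approximant has numerator coefficients [-279/1024, -279/11264, -2511/45056, 0, -7533/901120]; denominator coefficients [1, 59/44, 1/176, -335/704, -171/1760].

Taylor coefficients needed (expand at 0): a_0 = -279/1024, a_1 = 1395/4096, a_2 = -4185/8192, a_3 = 18135/32768, a_4 = -160425/262144, a_5 = 636957/1048576, a_6 = -626355/1048576, a_7 = 587295/1048576, a_8 = -34764795/67108864.
Write the denominator as Q(h) = 1 + q1*h + q2*h^2 + q3*h^3 + q4*h^4. Requiring Q*f - P = O(h^9) with deg P <= 4 kills the coefficients of h^5..h^8 in Q*f:
  h^5: a_5 + q1*a_4 + q2*a_3 + q3*a_2 + q4*a_1 = 0, i.e. 636957/1048576 + (-160425/262144)*q1 + (18135/32768)*q2 + (-4185/8192)*q3 + (1395/4096)*q4 = 0.
  h^6: a_6 + q1*a_5 + q2*a_4 + q3*a_3 + q4*a_2 = 0, i.e. -626355/1048576 + (636957/1048576)*q1 + (-160425/262144)*q2 + (18135/32768)*q3 + (-4185/8192)*q4 = 0.
  h^7: a_7 + q1*a_6 + q2*a_5 + q3*a_4 + q4*a_3 = 0, i.e. 587295/1048576 + (-626355/1048576)*q1 + (636957/1048576)*q2 + (-160425/262144)*q3 + (18135/32768)*q4 = 0.
  h^8: a_8 + q1*a_7 + q2*a_6 + q3*a_5 + q4*a_4 = 0, i.e. -34764795/67108864 + (587295/1048576)*q1 + (-626355/1048576)*q2 + (636957/1048576)*q3 + (-160425/262144)*q4 = 0.
Solving this linear system: q1 = 59/44, q2 = 1/176, q3 = -335/704, q4 = -171/1760.
The numerator is Q*f truncated at degree 4: P0 = a_0 = -279/1024; P1 = a_1 + q1*a_0 = -279/11264; P2 = a_2 + q1*a_1 + q2*a_0 = -2511/45056; P3 = a_3 + q1*a_2 + q2*a_1 + q3*a_0 = 0; P4 = a_4 + q1*a_3 + q2*a_2 + q3*a_1 + q4*a_0 = -7533/901120.


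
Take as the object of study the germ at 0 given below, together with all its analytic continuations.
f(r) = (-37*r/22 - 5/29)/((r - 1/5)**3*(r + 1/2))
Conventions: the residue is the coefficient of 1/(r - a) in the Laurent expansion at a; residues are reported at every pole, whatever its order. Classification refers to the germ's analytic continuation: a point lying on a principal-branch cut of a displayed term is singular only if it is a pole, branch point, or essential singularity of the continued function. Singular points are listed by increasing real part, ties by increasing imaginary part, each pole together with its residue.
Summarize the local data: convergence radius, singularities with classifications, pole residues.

Radius of convergence at 0: 1/5.
At -1/2: a pole of order 1; residue -213250/109417.
At 1/5: a pole of order 3; residue 213250/109417.

Denominator factor (r + 1/2): pole of order 1 at -1/2, modulus 1/2.
Denominator factor (r - 1/5)^3: pole of order 3 at 1/5, modulus 1/5.
The radius of convergence is the smallest modulus among the singular points: 1/5.
At the order-1 pole -1/2 set g(r) = (r - (-1/2))*f(r) = (-37*r/22 - 5/29)/(r - 1/5)**3.
Simple pole: residue = g(a) at a = -1/2, which is -213250/109417.
At the order-3 pole 1/5 set g(r) = (r - (1/5))^3*f(r) = (-37*r/22 - 5/29)/(r + 1/2).
Order-3 pole: residue = g''(a)/2; g''(1/5) = 426500/109417, so the residue is 213250/109417.
List the singular points by increasing real part (a conjugate pair: the negative imaginary part first).


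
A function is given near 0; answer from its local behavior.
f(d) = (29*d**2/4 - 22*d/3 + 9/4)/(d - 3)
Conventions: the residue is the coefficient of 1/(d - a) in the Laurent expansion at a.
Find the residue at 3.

At the order-1 pole 3 set g(d) = (d - (3))*f(d) = 29*d**2/4 - 22*d/3 + 9/4.
Simple pole: residue = g(a) at a = 3, which is 91/2.

The residue is 91/2.


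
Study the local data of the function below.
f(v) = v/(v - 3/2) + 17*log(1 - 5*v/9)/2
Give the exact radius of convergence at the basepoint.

Denominator factor (v - 3/2): pole of order 1 at 3/2, modulus 3/2.
Branch term (17/2)*log(1 - v/(9/5)): its argument vanishes at v = 9/5, a logarithmic branch point, modulus 9/5.
The radius of convergence is the smallest modulus among the singular points: 3/2.

The radius of convergence is 3/2.


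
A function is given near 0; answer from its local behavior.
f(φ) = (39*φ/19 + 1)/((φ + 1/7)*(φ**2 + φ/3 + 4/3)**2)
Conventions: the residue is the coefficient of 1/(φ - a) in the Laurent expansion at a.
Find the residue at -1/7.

The residue is 16121/38912.

At the order-1 pole -1/7 set g(φ) = (φ - (-1/7))*f(φ) = (39*φ/19 + 1)/(φ**2 + φ/3 + 4/3)**2.
Simple pole: residue = g(a) at a = -1/7, which is 16121/38912.
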